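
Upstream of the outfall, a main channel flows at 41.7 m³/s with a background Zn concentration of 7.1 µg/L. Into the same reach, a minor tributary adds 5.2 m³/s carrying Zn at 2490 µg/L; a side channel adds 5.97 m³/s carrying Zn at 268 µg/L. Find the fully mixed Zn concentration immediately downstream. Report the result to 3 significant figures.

281 µg/L

Conservation of mass: C = (41.70·7.100 + 5.200·2490 + 5.970·268.0) / 52.87 = 14840/52.87 = 280.8 µg/L.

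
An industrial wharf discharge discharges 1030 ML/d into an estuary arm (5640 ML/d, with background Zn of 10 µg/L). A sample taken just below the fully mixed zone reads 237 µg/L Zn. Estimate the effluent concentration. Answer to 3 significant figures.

1480 µg/L

Mass balance: 5640·10.00 + 1030·Cₑ = 6670·237.0
→ Cₑ = (6670·237.0 − 5640·10.00) / 1030 = 1480 µg/L.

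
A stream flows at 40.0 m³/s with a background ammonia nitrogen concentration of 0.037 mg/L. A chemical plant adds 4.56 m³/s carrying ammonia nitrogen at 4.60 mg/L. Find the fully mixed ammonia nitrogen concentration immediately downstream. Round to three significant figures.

0.504 mg/L

Conservation of mass: C = (40.00·0.03700 + 4.560·4.600) / 44.56 = 22.46/44.56 = 0.5039 mg/L.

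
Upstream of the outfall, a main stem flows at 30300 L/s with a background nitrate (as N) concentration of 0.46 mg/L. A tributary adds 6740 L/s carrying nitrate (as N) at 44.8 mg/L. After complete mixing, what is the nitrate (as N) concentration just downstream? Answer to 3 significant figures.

8.53 mg/L

Flow-weighted average: C = (30300·0.4600 + 6740·44.80) / 37040 = 315900/37040 = 8.528 mg/L.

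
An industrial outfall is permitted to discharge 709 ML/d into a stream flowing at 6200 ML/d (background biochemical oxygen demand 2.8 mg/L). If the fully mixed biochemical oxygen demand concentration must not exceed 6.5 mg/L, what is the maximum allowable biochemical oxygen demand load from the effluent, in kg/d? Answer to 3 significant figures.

Mass balance at the limit: 6200·2.800 + 709.0·Cₑ = 6909·6.5 → Cₑ = 38.86 mg/L.
709.0 ML/d = 8.206 m³/s. Load = 8.206 m³/s × 38.86 g/m³ × 86 400 s/d = 27550 kg/d.

27500 kg/d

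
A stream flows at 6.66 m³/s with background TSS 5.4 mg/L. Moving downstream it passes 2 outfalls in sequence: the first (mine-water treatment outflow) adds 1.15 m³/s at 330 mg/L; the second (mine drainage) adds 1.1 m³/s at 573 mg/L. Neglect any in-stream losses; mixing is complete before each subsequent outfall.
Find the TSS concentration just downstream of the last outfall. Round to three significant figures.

117 mg/L

Below outfall 1: Q → 7.810 m³/s, C = (6.660·5.400 + 1.150·330.0)/7.810 = 53.20 mg/L.
Below outfall 2: Q → 8.910 m³/s, C = (7.810·53.20 + 1.100·573.0)/8.910 = 117.4 mg/L.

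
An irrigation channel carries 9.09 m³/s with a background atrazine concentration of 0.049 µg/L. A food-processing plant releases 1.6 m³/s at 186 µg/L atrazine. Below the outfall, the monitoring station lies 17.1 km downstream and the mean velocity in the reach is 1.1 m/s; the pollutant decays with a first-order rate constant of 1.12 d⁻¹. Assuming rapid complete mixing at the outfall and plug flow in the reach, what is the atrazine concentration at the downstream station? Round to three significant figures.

Conservation of mass: C = (9.090·0.04900 + 1.600·186.0) / 10.69 = 298.0/10.69 = 27.88 µg/L.
Travel time t = 17.1·1000 / 1.1 = 15550 s = 4.318 h.
First-order decay: C = 27.88·exp(−k·t) = 27.88·0.8175 = 22.79 µg/L.

22.8 µg/L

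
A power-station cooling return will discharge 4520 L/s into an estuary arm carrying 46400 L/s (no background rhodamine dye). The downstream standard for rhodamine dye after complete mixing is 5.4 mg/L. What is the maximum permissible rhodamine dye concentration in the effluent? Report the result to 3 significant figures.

At the limit, (Qr·Cr + Qe·Cₑ)/(Qr + Qe) = 5.4:
Cₑ = (50920·5.4 − 46400·0) / 4520 = 60.83 mg/L.

60.8 mg/L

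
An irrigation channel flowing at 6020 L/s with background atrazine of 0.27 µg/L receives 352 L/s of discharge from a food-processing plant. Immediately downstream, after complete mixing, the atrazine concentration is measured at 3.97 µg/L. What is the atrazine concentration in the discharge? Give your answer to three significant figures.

Mass balance: 6020·0.2700 + 352.0·Cₑ = 6372·3.970
→ Cₑ = (6372·3.970 − 6020·0.2700) / 352.0 = 67.25 µg/L.

67.2 µg/L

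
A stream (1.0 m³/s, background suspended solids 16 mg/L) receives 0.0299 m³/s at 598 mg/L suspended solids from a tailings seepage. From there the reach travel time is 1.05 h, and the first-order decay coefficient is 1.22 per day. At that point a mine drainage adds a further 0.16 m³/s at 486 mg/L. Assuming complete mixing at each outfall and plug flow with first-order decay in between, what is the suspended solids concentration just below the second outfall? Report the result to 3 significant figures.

Mass balance: C = (1.000·16.00 + 0.02990·598.0) / 1.030 = 33.88/1.030 = 32.90 mg/L; combined flow 1.030 m³/s.
After decay, C = 32.90 × e^(−kt) = 32.90 × 0.9480 = 31.19 mg/L.
Second outfall: C = (1.030·31.19 + 0.1600·486.0)/1.190 = 92.34 mg/L.

92.3 mg/L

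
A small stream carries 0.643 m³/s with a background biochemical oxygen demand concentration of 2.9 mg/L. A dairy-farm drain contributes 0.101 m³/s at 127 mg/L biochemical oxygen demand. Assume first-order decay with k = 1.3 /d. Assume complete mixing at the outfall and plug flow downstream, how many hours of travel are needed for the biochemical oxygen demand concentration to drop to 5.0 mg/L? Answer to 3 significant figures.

Flow-weighted average: C = (0.6430·2.900 + 0.1010·127.0) / 0.7440 = 14.69/0.7440 = 19.75 mg/L.
19.75·exp(−k·t) = 5.0 → t = ln(19.75/5.0)/k = 91290 s = 25.36 h.

25.4 h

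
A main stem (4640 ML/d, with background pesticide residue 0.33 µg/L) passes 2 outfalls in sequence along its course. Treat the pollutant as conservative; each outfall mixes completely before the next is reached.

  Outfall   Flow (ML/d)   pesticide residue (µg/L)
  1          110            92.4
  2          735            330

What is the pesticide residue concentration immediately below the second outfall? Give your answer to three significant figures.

46.4 µg/L

Outfall 1: combined Q = 4750 ML/d; C = (4640·0.3300 + 110.0·92.40)/4750 = 2.462 µg/L.
Outfall 2: combined Q = 5485 ML/d; C = (4750·2.462 + 735.0·330.0)/5485 = 46.35 µg/L.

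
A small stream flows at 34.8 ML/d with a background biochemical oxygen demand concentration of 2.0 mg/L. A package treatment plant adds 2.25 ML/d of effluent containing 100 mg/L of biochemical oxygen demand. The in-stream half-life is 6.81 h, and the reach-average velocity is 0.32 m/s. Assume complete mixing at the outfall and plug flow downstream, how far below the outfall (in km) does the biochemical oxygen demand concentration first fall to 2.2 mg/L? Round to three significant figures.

14.5 km

Flow-weighted average: C = (34.80·2.000 + 2.250·100.0) / 37.05 = 294.6/37.05 = 7.951 mg/L.
Half-life 6.81 h → k = ln 2 / 6.81 = 0.1018 h⁻¹ = 2.443 d⁻¹.
Set 7.951·exp(−k·t) = 2.2 → t = ln(7.951/2.2)/k = 45450 s = 12.62 h.
Distance = v·t = 0.32·45450 = 14540 m = 14.54 km.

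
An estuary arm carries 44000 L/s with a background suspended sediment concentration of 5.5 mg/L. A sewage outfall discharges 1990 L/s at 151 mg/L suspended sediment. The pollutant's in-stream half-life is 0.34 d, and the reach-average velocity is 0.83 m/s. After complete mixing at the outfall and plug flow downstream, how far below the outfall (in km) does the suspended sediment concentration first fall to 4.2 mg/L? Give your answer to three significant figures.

36.3 km

After mixing, C = (44000·5.500 + 1990·151.0) / 45990 = 542500/45990 = 11.80 mg/L.
Half-life 0.34 d → k = ln 2 / 0.34 = 2.039 d⁻¹.
Set 11.80·exp(−k·t) = 4.2 → t = ln(11.80/4.2)/k = 43760 s = 12.16 h.
Distance = v·t = 0.83·43760 = 36320 m = 36.32 km.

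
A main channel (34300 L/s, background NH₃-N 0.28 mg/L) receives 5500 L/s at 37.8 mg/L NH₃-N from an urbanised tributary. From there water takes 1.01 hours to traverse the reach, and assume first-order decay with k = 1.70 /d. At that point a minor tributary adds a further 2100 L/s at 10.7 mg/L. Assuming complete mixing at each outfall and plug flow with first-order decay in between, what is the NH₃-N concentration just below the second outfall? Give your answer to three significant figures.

Flow-weighted average: C = (34300·0.2800 + 5500·37.80) / 39800 = 217500/39800 = 5.465 mg/L; combined flow 39800 L/s.
First-order decay: C = 5.465·exp(−k·t) = 5.465·0.9310 = 5.088 mg/L.
Second outfall: C = (39800·5.088 + 2100·10.70)/41900 = 5.369 mg/L.

5.37 mg/L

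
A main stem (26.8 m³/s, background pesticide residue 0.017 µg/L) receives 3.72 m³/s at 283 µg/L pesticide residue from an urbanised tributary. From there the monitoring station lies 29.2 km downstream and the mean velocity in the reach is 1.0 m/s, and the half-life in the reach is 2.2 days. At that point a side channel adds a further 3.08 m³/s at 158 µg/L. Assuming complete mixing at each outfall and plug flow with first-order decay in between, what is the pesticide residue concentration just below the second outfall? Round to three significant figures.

Mixed concentration C = ΣQC/ΣQ = (26.80·0.01700 + 3.720·283.0) / 30.52 = 1053/30.52 = 34.51 µg/L; combined flow 30.52 m³/s.
Travel time t = 29.2·1000 / 1.0 = 29200 s = 8.111 h.
Half-life 2.2 d → k = ln 2 / 2.2 = 0.3151 d⁻¹.
After decay, C = 34.51 × e^(−kt) = 34.51 × 0.8990 = 31.02 µg/L.
Second outfall: C = (30.52·31.02 + 3.080·158.0)/33.60 = 42.66 µg/L.

42.7 µg/L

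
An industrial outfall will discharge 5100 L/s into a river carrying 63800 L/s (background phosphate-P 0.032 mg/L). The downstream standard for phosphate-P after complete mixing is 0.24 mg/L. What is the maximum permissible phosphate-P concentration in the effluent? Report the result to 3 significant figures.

At the limit, (Qr·Cr + Qe·Cₑ)/(Qr + Qe) = 0.24:
Cₑ = (68900·0.24 − 63800·0.03200) / 5100 = 2.842 mg/L.

2.84 mg/L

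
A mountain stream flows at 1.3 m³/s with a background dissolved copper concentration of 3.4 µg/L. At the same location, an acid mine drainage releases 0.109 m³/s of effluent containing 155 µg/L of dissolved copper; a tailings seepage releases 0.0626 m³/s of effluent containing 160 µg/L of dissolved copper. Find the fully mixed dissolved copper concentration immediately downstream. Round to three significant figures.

21.3 µg/L

Flow-weighted average: C = (1.300·3.400 + 0.1090·155.0 + 0.06260·160.0) / 1.472 = 31.33/1.472 = 21.29 µg/L.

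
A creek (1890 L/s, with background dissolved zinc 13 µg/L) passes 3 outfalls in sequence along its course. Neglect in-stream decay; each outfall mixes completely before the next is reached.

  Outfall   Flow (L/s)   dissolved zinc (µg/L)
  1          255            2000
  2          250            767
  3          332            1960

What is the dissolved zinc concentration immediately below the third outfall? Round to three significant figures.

505 µg/L

Outfall 1: combined Q = 2145 L/s; C = (1890·13.00 + 255.0·2000)/2145 = 249.2 µg/L.
Outfall 2: combined Q = 2395 L/s; C = (2145·249.2 + 250.0·767.0)/2395 = 303.3 µg/L.
Outfall 3: combined Q = 2727 L/s; C = (2395·303.3 + 332.0·1960)/2727 = 505.0 µg/L.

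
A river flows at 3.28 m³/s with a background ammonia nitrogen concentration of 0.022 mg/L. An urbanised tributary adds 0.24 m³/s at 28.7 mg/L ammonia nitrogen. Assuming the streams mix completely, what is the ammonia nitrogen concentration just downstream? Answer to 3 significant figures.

Mixed concentration C = ΣQC/ΣQ = (3.280·0.02200 + 0.2400·28.70) / 3.520 = 6.960/3.520 = 1.977 mg/L.

1.98 mg/L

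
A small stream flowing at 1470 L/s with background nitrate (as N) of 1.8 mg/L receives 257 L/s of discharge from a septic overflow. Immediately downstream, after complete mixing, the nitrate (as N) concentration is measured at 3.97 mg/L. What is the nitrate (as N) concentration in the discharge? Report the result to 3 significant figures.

16.4 mg/L

Mass balance: 1470·1.800 + 257.0·Cₑ = 1727·3.970
→ Cₑ = (1727·3.970 − 1470·1.800) / 257.0 = 16.38 mg/L.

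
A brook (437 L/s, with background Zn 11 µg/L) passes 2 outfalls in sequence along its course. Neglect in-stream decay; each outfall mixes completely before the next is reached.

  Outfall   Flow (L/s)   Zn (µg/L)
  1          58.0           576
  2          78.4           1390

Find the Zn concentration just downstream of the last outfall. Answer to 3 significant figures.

Outfall 1: combined Q = 495.0 L/s; C = (437.0·11.00 + 58.00·576.0)/495.0 = 77.20 µg/L.
Outfall 2: combined Q = 573.4 L/s; C = (495.0·77.20 + 78.40·1390)/573.4 = 256.7 µg/L.

257 µg/L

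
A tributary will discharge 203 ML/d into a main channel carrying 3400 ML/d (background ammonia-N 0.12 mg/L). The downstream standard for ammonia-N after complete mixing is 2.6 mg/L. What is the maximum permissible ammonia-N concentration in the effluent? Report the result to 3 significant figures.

At the limit, (Qr·Cr + Qe·Cₑ)/(Qr + Qe) = 2.6:
Cₑ = (3603·2.6 − 3400·0.1200) / 203.0 = 44.14 mg/L.

44.1 mg/L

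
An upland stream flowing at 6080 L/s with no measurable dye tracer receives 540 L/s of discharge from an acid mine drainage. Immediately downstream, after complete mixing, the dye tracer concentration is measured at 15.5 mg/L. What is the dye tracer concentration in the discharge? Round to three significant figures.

190 mg/L

Mass balance: 6080·0 + 540.0·Cₑ = 6620·15.50
→ Cₑ = (6620·15.50 − 6080·0) / 540.0 = 190.0 mg/L.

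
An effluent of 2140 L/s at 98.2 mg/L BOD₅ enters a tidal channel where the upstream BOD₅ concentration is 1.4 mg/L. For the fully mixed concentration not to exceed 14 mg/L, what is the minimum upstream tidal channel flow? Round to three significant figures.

14300 L/s

Set C_mix = 14: (Q·1.400 + 2140·98.20) / (Q + 2140) = 14
→ Q = 2140·(98.20 − 14)/(14 − 1.400) = 14300 L/s.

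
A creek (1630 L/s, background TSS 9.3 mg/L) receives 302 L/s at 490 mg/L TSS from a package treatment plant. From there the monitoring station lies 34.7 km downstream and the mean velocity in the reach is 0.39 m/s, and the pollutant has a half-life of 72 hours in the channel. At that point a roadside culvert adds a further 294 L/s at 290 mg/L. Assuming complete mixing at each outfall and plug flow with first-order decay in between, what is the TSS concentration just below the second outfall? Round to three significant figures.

96.1 mg/L

Conservation of mass: C = (1630·9.300 + 302.0·490.0) / 1932 = 163100/1932 = 84.44 mg/L; combined flow 1932 L/s.
Travel time t = 34.7·1000 / 0.39 = 88970 s = 24.72 h.
Half-life 72 h → k = ln 2 / 72 = 0.009627 h⁻¹ = 0.2310 d⁻¹.
Applying C = C₀e^(−kt): 84.44 × 0.7883 = 66.56 mg/L.
At the second outfall, C = (1932·66.56 + 294.0·290.0) / (1932 + 294.0) = 96.07 mg/L.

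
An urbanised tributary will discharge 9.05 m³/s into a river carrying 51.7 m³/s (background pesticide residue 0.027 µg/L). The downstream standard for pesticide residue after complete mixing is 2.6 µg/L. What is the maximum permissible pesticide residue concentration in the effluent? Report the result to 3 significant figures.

At the limit, (Qr·Cr + Qe·Cₑ)/(Qr + Qe) = 2.6:
Cₑ = (60.75·2.6 − 51.70·0.02700) / 9.050 = 17.30 µg/L.

17.3 µg/L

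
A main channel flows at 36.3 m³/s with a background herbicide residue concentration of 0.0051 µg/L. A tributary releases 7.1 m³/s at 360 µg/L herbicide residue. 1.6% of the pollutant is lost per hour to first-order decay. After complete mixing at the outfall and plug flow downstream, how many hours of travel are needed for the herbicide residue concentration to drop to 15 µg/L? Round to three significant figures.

Flow-weighted average: C = (36.30·0.005100 + 7.100·360.0) / 43.40 = 2556/43.40 = 58.90 µg/L.
1.6%/h lost → k = −ln(1 − 0.016) = 0.01613 h⁻¹.
58.90·exp(−k·t) = 15 → t = ln(58.90/15)/k = 305300 s = 84.80 h.

84.8 h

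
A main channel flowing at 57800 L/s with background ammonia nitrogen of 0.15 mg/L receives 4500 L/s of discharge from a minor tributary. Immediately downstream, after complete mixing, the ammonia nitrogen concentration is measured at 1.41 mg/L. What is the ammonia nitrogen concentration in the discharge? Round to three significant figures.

17.6 mg/L

Mass balance: 57800·0.1500 + 4500·Cₑ = 62300·1.410
→ Cₑ = (62300·1.410 − 57800·0.1500) / 4500 = 17.59 mg/L.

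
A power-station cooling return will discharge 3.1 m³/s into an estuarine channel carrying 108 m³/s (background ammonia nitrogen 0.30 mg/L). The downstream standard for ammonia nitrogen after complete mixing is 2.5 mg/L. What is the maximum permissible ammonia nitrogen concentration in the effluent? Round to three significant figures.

79.1 mg/L

At the limit, (Qr·Cr + Qe·Cₑ)/(Qr + Qe) = 2.5:
Cₑ = (111.1·2.5 − 108.0·0.3000) / 3.100 = 79.15 mg/L.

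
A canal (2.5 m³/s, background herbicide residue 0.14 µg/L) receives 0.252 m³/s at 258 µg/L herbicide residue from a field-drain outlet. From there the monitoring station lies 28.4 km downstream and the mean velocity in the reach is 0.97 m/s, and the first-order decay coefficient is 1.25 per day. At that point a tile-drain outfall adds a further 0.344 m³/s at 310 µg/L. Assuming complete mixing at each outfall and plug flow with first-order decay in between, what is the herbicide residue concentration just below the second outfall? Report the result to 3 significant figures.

48.3 µg/L

Mass balance: C = (2.500·0.1400 + 0.2520·258.0) / 2.752 = 65.37/2.752 = 23.75 µg/L; combined flow 2.752 m³/s.
Travel time t = 28.4·1000 / 0.97 = 29280 s = 8.133 h.
First-order decay: C = 23.75·exp(−k·t) = 23.75·0.6547 = 15.55 µg/L.
At the second outfall, C = (2.752·15.55 + 0.3440·310.0) / (2.752 + 0.3440) = 48.27 µg/L.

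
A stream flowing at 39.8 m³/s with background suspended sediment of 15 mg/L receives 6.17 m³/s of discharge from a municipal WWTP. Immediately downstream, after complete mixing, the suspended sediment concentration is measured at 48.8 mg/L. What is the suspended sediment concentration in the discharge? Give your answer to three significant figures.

Mass balance: 39.80·15.00 + 6.170·Cₑ = 45.97·48.80
→ Cₑ = (45.97·48.80 − 39.80·15.00) / 6.170 = 266.8 mg/L.

267 mg/L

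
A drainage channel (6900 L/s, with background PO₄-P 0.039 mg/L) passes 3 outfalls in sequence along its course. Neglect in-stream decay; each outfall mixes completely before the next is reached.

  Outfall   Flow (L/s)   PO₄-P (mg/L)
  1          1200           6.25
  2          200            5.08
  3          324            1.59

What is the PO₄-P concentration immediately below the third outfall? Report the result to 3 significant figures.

Below outfall 1: Q → 8100 L/s, C = (6900·0.03900 + 1200·6.250)/8100 = 0.9591 mg/L.
Below outfall 2: Q → 8300 L/s, C = (8100·0.9591 + 200.0·5.080)/8300 = 1.058 mg/L.
Below outfall 3: Q → 8624 L/s, C = (8300·1.058 + 324.0·1.590)/8624 = 1.078 mg/L.

1.08 mg/L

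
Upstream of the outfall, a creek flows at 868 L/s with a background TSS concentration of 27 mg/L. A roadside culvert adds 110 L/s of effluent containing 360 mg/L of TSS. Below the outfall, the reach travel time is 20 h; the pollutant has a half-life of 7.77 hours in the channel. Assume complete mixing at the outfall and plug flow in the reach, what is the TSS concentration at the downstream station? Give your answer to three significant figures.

10.8 mg/L

Mixed concentration C = ΣQC/ΣQ = (868.0·27.00 + 110.0·360.0) / 978.0 = 63040/978.0 = 64.45 mg/L.
Half-life 7.77 h → k = ln 2 / 7.77 = 0.08921 h⁻¹ = 2.141 d⁻¹.
After decay, C = 64.45 × e^(−kt) = 64.45 × 0.1679 = 10.82 mg/L.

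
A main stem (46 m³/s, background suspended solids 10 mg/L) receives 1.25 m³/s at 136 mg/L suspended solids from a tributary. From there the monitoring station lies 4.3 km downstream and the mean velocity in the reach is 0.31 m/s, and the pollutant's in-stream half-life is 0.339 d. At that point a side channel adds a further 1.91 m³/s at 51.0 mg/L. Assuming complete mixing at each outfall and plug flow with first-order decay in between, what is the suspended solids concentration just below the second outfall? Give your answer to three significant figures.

11.2 mg/L

Mass balance: C = (46.00·10.00 + 1.250·136.0) / 47.25 = 630.0/47.25 = 13.33 mg/L; combined flow 47.25 m³/s.
Travel time t = 4.3·1000 / 0.31 = 13870 s = 3.853 h.
Half-life 0.339 d → k = ln 2 / 0.339 = 2.045 d⁻¹.
Decay over the reach: 13.33·exp(−kt) = 13.33·0.7202 = 9.602 mg/L.
At the second outfall, C = (47.25·9.602 + 1.910·51.00) / (47.25 + 1.910) = 11.21 mg/L.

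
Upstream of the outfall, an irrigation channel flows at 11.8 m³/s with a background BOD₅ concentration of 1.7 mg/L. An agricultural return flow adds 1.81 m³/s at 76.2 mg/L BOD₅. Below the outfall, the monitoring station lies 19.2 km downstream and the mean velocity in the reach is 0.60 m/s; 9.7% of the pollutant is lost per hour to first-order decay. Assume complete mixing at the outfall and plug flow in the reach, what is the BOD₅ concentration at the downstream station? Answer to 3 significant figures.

Flow-weighted average: C = (11.80·1.700 + 1.810·76.20) / 13.61 = 158.0/13.61 = 11.61 mg/L.
Travel time t = 19.2·1000 / 0.60 = 32000 s = 8.889 h.
9.7%/h lost → k = −ln(1 − 0.097) = 0.1020 h⁻¹.
First-order decay: C = 11.61·exp(−k·t) = 11.61·0.4038 = 4.687 mg/L.

4.69 mg/L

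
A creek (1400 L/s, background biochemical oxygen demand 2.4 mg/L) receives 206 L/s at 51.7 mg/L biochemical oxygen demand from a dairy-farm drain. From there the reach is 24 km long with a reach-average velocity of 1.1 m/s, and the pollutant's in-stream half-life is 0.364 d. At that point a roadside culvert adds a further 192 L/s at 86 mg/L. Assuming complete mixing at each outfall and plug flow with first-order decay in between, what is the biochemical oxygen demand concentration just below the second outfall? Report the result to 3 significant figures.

14.0 mg/L

Flow-weighted average: C = (1400·2.400 + 206.0·51.70) / 1606 = 14010/1606 = 8.724 mg/L; combined flow 1606 L/s.
Travel time t = 24·1000 / 1.1 = 21820 s = 6.061 h.
Half-life 0.364 d → k = ln 2 / 0.364 = 1.904 d⁻¹.
Applying C = C₀e^(−kt): 8.724 × 0.6182 = 5.393 mg/L.
At the second outfall, C = (1606·5.393 + 192.0·86.00) / (1606 + 192.0) = 14.00 mg/L.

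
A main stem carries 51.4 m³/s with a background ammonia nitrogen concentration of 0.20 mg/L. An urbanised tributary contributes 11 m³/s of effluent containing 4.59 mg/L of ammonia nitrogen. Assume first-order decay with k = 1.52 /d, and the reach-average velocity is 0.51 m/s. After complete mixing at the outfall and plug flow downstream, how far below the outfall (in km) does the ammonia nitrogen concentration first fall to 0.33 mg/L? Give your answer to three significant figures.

31.4 km

Mixed concentration C = ΣQC/ΣQ = (51.40·0.2000 + 11.00·4.590) / 62.40 = 60.77/62.40 = 0.9739 mg/L.
Set 0.9739·exp(−k·t) = 0.33 → t = ln(0.9739/0.33)/k = 61510 s = 17.09 h.
Distance = v·t = 0.51·61510 = 31370 m = 31.37 km.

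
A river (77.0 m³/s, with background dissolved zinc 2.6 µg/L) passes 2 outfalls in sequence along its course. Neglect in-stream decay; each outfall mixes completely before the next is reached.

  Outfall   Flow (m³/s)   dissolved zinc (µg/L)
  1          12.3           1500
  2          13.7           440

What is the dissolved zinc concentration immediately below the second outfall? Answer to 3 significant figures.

240 µg/L

Below outfall 1: Q → 89.30 m³/s, C = (77.00·2.600 + 12.30·1500)/89.30 = 208.8 µg/L.
Below outfall 2: Q → 103.0 m³/s, C = (89.30·208.8 + 13.70·440.0)/103.0 = 239.6 µg/L.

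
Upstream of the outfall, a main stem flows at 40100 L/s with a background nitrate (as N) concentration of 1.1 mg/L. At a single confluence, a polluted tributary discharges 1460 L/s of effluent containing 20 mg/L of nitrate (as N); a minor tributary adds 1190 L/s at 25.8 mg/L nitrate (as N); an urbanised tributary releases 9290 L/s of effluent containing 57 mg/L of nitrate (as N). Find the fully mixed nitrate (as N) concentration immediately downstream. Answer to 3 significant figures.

Conservation of mass: C = (40100·1.100 + 1460·20.00 + 1190·25.80 + 9290·57.00) / 52040 = 633500/52040 = 12.17 mg/L.

12.2 mg/L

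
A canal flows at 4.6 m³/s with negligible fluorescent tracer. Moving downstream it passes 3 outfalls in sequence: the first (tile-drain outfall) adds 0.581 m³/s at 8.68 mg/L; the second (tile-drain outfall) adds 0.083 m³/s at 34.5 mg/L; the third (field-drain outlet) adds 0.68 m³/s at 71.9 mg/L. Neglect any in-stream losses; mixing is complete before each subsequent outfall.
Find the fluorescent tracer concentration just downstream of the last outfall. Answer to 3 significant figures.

Below outfall 1: Q → 5.181 m³/s, C = (4.600·0 + 0.5810·8.680)/5.181 = 0.9734 mg/L.
Below outfall 2: Q → 5.264 m³/s, C = (5.181·0.9734 + 0.08300·34.50)/5.264 = 1.502 mg/L.
Below outfall 3: Q → 5.944 m³/s, C = (5.264·1.502 + 0.6800·71.90)/5.944 = 9.556 mg/L.

9.56 mg/L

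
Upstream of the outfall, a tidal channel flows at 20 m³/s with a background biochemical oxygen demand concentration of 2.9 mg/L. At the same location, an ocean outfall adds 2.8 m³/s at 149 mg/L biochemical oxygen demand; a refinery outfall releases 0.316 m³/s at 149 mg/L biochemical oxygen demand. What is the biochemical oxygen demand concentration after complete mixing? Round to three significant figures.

Flow-weighted average: C = (20.00·2.900 + 2.800·149.0 + 0.3160·149.0) / 23.12 = 522.3/23.12 = 22.59 mg/L.

22.6 mg/L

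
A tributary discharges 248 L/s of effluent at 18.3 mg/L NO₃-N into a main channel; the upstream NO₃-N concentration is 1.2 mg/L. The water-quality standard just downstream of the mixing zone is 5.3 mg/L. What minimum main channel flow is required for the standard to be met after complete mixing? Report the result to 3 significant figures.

786 L/s

Set C_mix = 5.3: (Q·1.200 + 248.0·18.30) / (Q + 248.0) = 5.3
→ Q = 248.0·(18.30 − 5.3)/(5.3 − 1.200) = 786.3 L/s.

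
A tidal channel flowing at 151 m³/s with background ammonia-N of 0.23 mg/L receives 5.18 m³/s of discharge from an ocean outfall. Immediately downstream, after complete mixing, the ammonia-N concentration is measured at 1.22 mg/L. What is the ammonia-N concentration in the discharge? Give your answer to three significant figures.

Mass balance: 151.0·0.2300 + 5.180·Cₑ = 156.2·1.220
→ Cₑ = (156.2·1.220 − 151.0·0.2300) / 5.180 = 30.08 mg/L.

30.1 mg/L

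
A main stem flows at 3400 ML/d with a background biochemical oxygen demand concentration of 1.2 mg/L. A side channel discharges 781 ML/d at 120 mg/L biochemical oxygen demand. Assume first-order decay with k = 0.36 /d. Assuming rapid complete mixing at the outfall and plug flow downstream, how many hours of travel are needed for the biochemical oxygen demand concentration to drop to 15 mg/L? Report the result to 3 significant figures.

29.6 h

After mixing, C = (3400·1.200 + 781.0·120.0) / 4181 = 97800/4181 = 23.39 mg/L.
23.39·exp(−k·t) = 15 → t = ln(23.39/15)/k = 106600 s = 29.62 h.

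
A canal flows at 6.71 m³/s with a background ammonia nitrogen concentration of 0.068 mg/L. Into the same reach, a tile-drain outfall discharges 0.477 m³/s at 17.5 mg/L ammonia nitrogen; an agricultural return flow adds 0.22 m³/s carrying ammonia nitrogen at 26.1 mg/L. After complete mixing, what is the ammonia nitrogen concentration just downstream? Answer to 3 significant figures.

Mass balance: C = (6.710·0.06800 + 0.4770·17.50 + 0.2200·26.10) / 7.407 = 14.55/7.407 = 1.964 mg/L.

1.96 mg/L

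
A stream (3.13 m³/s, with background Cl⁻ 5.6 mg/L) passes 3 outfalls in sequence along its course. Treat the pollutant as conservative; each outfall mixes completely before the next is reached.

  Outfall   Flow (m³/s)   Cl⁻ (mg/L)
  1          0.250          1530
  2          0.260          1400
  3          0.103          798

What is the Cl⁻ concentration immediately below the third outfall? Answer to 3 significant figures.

226 mg/L

After outfall 1: Q = 3.130 + 0.2500 = 3.380 m³/s; C = (3.130·5.600 + 0.2500·1530)/3.380 = 118.4 mg/L.
After outfall 2: Q = 3.380 + 0.2600 = 3.640 m³/s; C = (3.380·118.4 + 0.2600·1400)/3.640 = 209.9 mg/L.
After outfall 3: Q = 3.640 + 0.1030 = 3.743 m³/s; C = (3.640·209.9 + 0.1030·798.0)/3.743 = 226.1 mg/L.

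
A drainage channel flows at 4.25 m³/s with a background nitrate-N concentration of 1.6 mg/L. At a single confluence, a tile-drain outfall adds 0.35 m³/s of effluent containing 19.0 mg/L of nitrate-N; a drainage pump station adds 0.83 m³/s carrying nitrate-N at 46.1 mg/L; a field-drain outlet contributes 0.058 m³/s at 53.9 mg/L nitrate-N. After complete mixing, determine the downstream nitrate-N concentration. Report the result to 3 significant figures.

9.99 mg/L

Mass balance: C = (4.250·1.600 + 0.3500·19.00 + 0.8300·46.10 + 0.05800·53.90) / 5.488 = 54.84/5.488 = 9.993 mg/L.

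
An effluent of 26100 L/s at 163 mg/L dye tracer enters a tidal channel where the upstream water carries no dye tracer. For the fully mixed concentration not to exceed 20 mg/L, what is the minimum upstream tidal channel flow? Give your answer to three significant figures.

Set C_mix = 20: (Q·0 + 26100·163.0) / (Q + 26100) = 20
→ Q = 26100·(163.0 − 20)/(20 − 0) = 186600 L/s.

187000 L/s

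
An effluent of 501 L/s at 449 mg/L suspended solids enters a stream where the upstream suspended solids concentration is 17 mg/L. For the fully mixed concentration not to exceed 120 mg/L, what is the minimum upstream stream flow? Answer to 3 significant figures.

Set C_mix = 120: (Q·17.00 + 501.0·449.0) / (Q + 501.0) = 120
→ Q = 501.0·(449.0 − 120)/(120 − 17.00) = 1600 L/s.

1600 L/s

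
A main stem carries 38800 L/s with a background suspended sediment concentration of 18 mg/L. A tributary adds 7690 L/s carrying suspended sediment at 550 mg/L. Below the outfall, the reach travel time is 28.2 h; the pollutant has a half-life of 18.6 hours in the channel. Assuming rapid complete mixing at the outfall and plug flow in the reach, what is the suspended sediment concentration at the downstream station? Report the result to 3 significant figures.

37.1 mg/L

Mass balance: C = (38800·18.00 + 7690·550.0) / 46490 = 4928000/46490 = 106.0 mg/L.
Half-life 18.6 h → k = ln 2 / 18.6 = 0.03727 h⁻¹ = 0.8944 d⁻¹.
Decay over the reach: 106.0·exp(−kt) = 106.0·0.3496 = 37.06 mg/L.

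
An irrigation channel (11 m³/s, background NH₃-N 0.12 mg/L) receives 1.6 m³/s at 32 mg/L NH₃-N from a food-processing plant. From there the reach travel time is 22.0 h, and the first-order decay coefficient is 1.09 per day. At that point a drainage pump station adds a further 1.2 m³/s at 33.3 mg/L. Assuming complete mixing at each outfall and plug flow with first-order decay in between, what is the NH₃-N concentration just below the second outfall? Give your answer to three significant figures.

Mass balance: C = (11.00·0.1200 + 1.600·32.00) / 12.60 = 52.52/12.60 = 4.168 mg/L; combined flow 12.60 m³/s.
Decay over the reach: 4.168·exp(−kt) = 4.168·0.3682 = 1.535 mg/L.
Second outfall: C = (12.60·1.535 + 1.200·33.30)/13.80 = 4.297 mg/L.

4.30 mg/L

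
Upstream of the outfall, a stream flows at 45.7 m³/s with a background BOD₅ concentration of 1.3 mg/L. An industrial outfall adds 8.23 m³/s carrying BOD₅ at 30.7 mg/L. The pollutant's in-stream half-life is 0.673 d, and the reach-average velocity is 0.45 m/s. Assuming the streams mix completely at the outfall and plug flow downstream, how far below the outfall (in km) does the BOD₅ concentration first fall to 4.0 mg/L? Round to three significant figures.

Mixed concentration C = ΣQC/ΣQ = (45.70·1.300 + 8.230·30.70) / 53.93 = 312.1/53.93 = 5.787 mg/L.
Half-life 0.673 d → k = ln 2 / 0.673 = 1.030 d⁻¹.
Set 5.787·exp(−k·t) = 4.0 → t = ln(5.787/4.0)/k = 30980 s = 8.604 h.
Distance = v·t = 0.45·30980 = 13940 m = 13.94 km.

13.9 km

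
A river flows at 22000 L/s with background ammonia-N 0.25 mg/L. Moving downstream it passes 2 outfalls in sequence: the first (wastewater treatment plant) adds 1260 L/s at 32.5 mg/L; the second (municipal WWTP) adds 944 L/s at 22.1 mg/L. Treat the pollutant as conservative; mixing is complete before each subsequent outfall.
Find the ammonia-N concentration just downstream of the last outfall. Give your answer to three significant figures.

Below outfall 1: Q → 23260 L/s, C = (22000·0.2500 + 1260·32.50)/23260 = 1.997 mg/L.
Below outfall 2: Q → 24200 L/s, C = (23260·1.997 + 944.0·22.10)/24200 = 2.781 mg/L.

2.78 mg/L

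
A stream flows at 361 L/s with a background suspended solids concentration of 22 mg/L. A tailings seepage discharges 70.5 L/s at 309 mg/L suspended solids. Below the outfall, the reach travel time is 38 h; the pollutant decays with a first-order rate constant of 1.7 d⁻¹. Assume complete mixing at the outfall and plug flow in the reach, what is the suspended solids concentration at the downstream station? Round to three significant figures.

4.67 mg/L

Conservation of mass: C = (361.0·22.00 + 70.50·309.0) / 431.5 = 29730/431.5 = 68.89 mg/L.
After decay, C = 68.89 × e^(−kt) = 68.89 × 0.06777 = 4.669 mg/L.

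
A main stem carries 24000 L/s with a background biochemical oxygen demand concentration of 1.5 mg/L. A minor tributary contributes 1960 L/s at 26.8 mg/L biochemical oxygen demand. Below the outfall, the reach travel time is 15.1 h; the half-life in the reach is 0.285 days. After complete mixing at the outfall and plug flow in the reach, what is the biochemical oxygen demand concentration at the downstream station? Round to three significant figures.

Conservation of mass: C = (24000·1.500 + 1960·26.80) / 25960 = 88530/25960 = 3.410 mg/L.
Half-life 0.285 d → k = ln 2 / 0.285 = 2.432 d⁻¹.
Applying C = C₀e^(−kt): 3.410 × 0.2165 = 0.7383 mg/L.

0.738 mg/L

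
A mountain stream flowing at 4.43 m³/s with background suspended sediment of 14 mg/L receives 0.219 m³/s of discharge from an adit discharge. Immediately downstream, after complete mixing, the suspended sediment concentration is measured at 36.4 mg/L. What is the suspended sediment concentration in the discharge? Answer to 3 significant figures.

490 mg/L

Mass balance: 4.430·14.00 + 0.2190·Cₑ = 4.649·36.40
→ Cₑ = (4.649·36.40 − 4.430·14.00) / 0.2190 = 489.5 mg/L.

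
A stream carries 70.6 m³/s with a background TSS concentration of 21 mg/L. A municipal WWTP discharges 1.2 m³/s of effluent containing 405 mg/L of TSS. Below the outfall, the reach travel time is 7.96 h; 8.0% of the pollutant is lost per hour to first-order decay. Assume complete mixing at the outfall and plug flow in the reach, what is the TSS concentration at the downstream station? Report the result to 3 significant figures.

After mixing, C = (70.60·21.00 + 1.200·405.0) / 71.80 = 1969/71.80 = 27.42 mg/L.
8.0%/h lost → k = −ln(1 − 0.08) = 0.08338 h⁻¹.
Decay over the reach: 27.42·exp(−kt) = 27.42·0.5149 = 14.12 mg/L.

14.1 mg/L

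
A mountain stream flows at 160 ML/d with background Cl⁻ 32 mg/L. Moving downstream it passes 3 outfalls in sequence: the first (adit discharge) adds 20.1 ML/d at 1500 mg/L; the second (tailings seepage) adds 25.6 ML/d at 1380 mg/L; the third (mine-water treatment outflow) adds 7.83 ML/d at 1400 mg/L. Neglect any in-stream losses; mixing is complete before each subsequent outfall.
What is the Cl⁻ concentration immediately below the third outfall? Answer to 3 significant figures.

Below outfall 1: Q → 180.1 ML/d, C = (160.0·32.00 + 20.10·1500)/180.1 = 195.8 mg/L.
Below outfall 2: Q → 205.7 ML/d, C = (180.1·195.8 + 25.60·1380)/205.7 = 343.2 mg/L.
Below outfall 3: Q → 213.5 ML/d, C = (205.7·343.2 + 7.830·1400)/213.5 = 382.0 mg/L.

382 mg/L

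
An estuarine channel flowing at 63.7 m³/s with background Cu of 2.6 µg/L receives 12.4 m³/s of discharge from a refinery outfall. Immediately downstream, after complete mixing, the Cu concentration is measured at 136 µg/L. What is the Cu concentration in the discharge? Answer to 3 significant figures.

Mass balance: 63.70·2.600 + 12.40·Cₑ = 76.10·136.0
→ Cₑ = (76.10·136.0 − 63.70·2.600) / 12.40 = 821.3 µg/L.

821 µg/L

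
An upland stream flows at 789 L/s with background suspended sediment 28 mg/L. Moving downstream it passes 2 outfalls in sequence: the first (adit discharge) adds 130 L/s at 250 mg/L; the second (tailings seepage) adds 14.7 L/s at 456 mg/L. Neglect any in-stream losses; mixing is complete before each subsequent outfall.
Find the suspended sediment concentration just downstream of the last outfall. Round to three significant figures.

65.6 mg/L

After outfall 1: Q = 789.0 + 130.0 = 919.0 L/s; C = (789.0·28.00 + 130.0·250.0)/919.0 = 59.40 mg/L.
After outfall 2: Q = 919.0 + 14.70 = 933.7 L/s; C = (919.0·59.40 + 14.70·456.0)/933.7 = 65.65 mg/L.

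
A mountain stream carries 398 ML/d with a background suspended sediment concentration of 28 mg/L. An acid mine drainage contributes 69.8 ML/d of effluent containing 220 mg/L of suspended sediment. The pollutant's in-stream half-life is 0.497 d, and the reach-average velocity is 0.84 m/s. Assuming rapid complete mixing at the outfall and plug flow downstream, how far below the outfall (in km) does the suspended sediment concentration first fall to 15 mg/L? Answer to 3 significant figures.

69.1 km

Mixed concentration C = ΣQC/ΣQ = (398.0·28.00 + 69.80·220.0) / 467.8 = 26500/467.8 = 56.65 mg/L.
Half-life 0.497 d → k = ln 2 / 0.497 = 1.395 d⁻¹.
Set 56.65·exp(−k·t) = 15 → t = ln(56.65/15)/k = 82320 s = 22.87 h.
Distance = v·t = 0.84·82320 = 69150 m = 69.15 km.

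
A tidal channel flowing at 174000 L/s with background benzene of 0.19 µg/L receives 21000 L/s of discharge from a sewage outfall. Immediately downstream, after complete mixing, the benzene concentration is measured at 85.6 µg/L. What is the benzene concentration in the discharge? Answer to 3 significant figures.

793 µg/L

Mass balance: 174000·0.1900 + 21000·Cₑ = 195000·85.60
→ Cₑ = (195000·85.60 − 174000·0.1900) / 21000 = 793.3 µg/L.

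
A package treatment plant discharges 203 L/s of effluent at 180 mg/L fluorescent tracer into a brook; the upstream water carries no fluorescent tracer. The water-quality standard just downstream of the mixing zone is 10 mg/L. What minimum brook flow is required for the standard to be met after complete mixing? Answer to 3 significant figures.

3450 L/s

Set C_mix = 10: (Q·0 + 203.0·180.0) / (Q + 203.0) = 10
→ Q = 203.0·(180.0 − 10)/(10 − 0) = 3451 L/s.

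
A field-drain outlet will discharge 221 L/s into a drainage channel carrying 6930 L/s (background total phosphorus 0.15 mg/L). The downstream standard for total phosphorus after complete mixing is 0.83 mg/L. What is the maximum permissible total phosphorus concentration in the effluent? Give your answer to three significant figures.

At the limit, (Qr·Cr + Qe·Cₑ)/(Qr + Qe) = 0.83:
Cₑ = (7151·0.83 − 6930·0.1500) / 221.0 = 22.15 mg/L.

22.2 mg/L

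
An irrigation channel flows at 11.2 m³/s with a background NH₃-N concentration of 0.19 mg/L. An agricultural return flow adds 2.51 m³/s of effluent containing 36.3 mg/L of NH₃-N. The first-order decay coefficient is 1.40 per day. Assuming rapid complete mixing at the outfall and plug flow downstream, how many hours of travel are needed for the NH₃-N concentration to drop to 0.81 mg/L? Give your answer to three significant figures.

36.5 h

Mass balance: C = (11.20·0.1900 + 2.510·36.30) / 13.71 = 93.24/13.71 = 6.801 mg/L.
6.801·exp(−k·t) = 0.81 → t = ln(6.801/0.81)/k = 131300 s = 36.48 h.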